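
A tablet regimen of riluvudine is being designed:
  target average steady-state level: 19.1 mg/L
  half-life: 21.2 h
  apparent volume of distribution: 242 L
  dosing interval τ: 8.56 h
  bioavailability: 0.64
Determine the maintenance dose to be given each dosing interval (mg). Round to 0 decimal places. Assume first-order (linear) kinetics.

k = ln2 / t½ = 0.693147 / 21.2 = 0.03270 h⁻¹
CL = k × Vd = 0.03270 × 242 = 7.913 L/h
At steady state, F × (Dose/τ) = Css × CL.
Dose = Css × CL × τ / F = 19.1 × 7.913 × 8.56 / 0.64 = 2021 mg

2021 mg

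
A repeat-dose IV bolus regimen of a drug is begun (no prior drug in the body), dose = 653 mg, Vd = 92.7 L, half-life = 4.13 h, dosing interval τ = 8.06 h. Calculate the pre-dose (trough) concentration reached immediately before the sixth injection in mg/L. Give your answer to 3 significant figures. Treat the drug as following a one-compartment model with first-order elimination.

C₀ per dose = Dose / Vd = 653 / 92.7 = 7.044 mg/L
k = ln2 / t½ = 0.693147 / 4.13 = 0.1678 h⁻¹
Fraction remaining after one interval: r = e^(−kτ) = e^(−0.1678 × 8.06) = 0.2586
Before dose 6, 5 doses have been given (aged 1τ, 2τ, 3τ, 4τ, 5τ).
C_trough = C₀ × (r + r² + … + r^5) = C₀ × r(1−r^5)/(1−r)
        = 7.044 × 0.2586 × (1 − 0.001156) / (1 − 0.2586) = 2.454 mg/L

2.45 mg/L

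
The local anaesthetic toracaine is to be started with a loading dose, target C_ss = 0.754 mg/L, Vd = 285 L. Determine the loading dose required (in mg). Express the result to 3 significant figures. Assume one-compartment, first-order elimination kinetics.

LD = Css × Vd = 0.754 × 285 = 214.9 mg

215 mg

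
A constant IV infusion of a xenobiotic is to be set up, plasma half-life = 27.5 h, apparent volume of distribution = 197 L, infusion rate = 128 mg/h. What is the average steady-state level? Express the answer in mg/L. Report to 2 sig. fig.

26 mg/L

k = ln2 / t½ = 0.693147 / 27.5 = 0.02521 h⁻¹
CL = k × Vd = 0.02521 × 197 = 4.966 L/h
At steady state Css = R₀ / CL = 128 / 4.966 = 25.78 mg/L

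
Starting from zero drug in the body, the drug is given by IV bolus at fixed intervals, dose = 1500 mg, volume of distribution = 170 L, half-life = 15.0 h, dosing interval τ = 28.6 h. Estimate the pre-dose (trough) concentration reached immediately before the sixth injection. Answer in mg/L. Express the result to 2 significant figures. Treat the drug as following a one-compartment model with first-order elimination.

3.2 mg/L

C₀ per dose = Dose / Vd = 1500 / 170 = 8.824 mg/L
k = ln2 / t½ = 0.693147 / 15.0 = 0.04621 h⁻¹
Fraction remaining after one interval: r = e^(−kτ) = e^(−0.04621 × 28.6) = 0.2667
Before dose 6, 5 doses have been given (aged 1τ, 2τ, 3τ, 4τ, 5τ).
C_trough = C₀ × (r + r² + … + r^5) = C₀ × r(1−r^5)/(1−r)
        = 8.824 × 0.2667 × (1 − 0.001349) / (1 − 0.2667) = 3.205 mg/L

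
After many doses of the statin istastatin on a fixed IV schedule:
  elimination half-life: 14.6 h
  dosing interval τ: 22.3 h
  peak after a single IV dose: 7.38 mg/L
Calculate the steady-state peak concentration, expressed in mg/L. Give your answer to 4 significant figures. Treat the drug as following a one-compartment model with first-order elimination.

k = ln2 / t½ = 0.693147 / 14.6 = 0.04748 h⁻¹
e^(−kτ) = e^(−0.04748 × 22.3) = 0.3469
Accumulation ratio R = 1 / (1 − e^(−kτ)) = 1 / (1 − 0.3469) = 1.531
Steady-state peak = C₀ × R = 7.38 × 1.531 = 11.30 mg/L

11.30 mg/L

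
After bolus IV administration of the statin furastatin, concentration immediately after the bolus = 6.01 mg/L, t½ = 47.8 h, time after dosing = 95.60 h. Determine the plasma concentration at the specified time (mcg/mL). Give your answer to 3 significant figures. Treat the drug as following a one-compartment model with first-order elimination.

1.50 mcg/mL

k = ln2 / t½ = 0.693147 / 47.8 = 0.01450 h⁻¹
t / t½ = 95.60 / 47.8 = 2 half-lives
C = C₀ × (1/2)^2 = 6.010 × 0.2500 = 1.503 mg/L
(1.503 mg/L = 1.503 mcg/mL)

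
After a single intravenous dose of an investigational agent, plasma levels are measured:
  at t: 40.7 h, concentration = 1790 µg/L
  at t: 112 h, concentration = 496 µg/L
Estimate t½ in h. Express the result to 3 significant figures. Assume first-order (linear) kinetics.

38.5 h

k = ln(C₁/C₂) / (t₂ − t₁) = ln(1790/496) / (112 − 40.7)
  = 1.283 / 71.30 = 0.01799 h⁻¹
t½ = ln2 / k = 0.693147 / 0.01799 = 38.53 h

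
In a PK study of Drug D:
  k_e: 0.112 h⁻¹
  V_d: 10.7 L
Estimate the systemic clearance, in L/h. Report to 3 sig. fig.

CL = k × Vd = 0.112 × 10.7 = 1.198 L/h

1.20 L/h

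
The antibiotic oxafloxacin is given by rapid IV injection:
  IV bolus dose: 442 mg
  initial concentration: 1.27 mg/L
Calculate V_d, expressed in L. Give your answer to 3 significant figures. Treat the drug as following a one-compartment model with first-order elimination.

Vd = Dose / C₀ = 442.0 / 1.27 = 348.0 L

348 L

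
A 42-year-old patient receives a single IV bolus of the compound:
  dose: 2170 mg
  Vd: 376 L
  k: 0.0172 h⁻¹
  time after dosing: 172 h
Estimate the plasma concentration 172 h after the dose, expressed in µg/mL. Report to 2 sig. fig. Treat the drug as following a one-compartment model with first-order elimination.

0.30 µg/mL

C₀ = Dose / Vd = 2170 / 376 = 5.771 mg/L
C = C₀ · e^(−k·t) = 5.771 × e^(−0.01720 × 172)
  = 5.771 × 0.05190 = 0.2995 mg/L
(0.2995 mg/L = 0.2995 µg/mL)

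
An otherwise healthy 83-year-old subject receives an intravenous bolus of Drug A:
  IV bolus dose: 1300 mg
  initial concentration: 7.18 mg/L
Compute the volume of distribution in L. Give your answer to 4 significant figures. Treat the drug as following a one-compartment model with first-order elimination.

181.1 L

Vd = Dose / C₀ = 1300 / 7.18 = 181.1 L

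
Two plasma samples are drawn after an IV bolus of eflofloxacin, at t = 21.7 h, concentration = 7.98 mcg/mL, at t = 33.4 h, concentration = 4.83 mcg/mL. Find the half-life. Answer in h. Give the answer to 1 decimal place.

k = ln(C₁/C₂) / (t₂ − t₁) = ln(7.98/4.83) / (33.4 − 21.7)
  = 0.5021 / 11.70 = 0.04291 h⁻¹
t½ = ln2 / k = 0.693147 / 0.04291 = 16.15 h

16.2 h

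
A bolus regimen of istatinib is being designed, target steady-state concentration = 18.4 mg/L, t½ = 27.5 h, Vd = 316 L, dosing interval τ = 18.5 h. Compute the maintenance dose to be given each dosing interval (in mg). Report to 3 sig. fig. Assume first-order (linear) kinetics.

k = ln2 / t½ = 0.693147 / 27.5 = 0.02521 h⁻¹
CL = k × Vd = 0.02521 × 316 = 7.966 L/h
At steady state, Dose/τ = Css × CL.
Dose = Css × CL × τ = 18.4 × 7.966 × 18.5 = 2712 mg

2710 mg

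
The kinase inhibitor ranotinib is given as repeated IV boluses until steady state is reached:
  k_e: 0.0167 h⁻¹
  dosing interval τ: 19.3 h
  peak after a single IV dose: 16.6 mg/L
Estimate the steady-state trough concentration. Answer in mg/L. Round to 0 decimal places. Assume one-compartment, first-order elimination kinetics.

44 mg/L

e^(−kτ) = e^(−0.01670 × 19.3) = 0.7245
Accumulation ratio R = 1 / (1 − e^(−kτ)) = 1 / (1 − 0.7245) = 3.630
Steady-state trough = C₀ × R × e^(−kτ) = 16.6 × 3.630 × 0.7245 = 43.66 mg/L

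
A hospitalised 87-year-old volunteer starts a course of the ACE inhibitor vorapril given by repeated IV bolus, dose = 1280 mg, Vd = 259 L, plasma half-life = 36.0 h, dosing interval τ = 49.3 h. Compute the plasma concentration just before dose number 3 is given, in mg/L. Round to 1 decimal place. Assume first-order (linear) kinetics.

2.7 mg/L

C₀ per dose = Dose / Vd = 1280 / 259 = 4.942 mg/L
k = ln2 / t½ = 0.693147 / 36.0 = 0.01925 h⁻¹
Fraction remaining after one interval: r = e^(−kτ) = e^(−0.01925 × 49.3) = 0.3871
Before dose 3, 2 doses have been given (aged 1τ, 2τ).
C_trough = C₀ × (r + r²) = 4.942 × (0.3871 + 0.1498) = 2.653 mg/L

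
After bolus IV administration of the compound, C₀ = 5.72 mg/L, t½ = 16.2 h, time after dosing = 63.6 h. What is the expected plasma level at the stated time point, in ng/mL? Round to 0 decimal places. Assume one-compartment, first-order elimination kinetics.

376 ng/mL

k = ln2 / t½ = 0.693147 / 16.2 = 0.04279 h⁻¹
C = C₀ · e^(−k·t) = 5.720 × e^(−0.04279 × 63.6)
  = 5.720 × 0.06578 = 0.3763 mg/L
Convert: 0.3763 mg/L × 1000 = 376.3 ng/mL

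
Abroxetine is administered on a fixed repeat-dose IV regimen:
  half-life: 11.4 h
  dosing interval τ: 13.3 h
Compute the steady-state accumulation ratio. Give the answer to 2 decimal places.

1.80

k = ln2 / t½ = 0.693147 / 11.4 = 0.06080 h⁻¹
e^(−kτ) = e^(−0.06080 × 13.3) = 0.4455
Accumulation ratio R = 1 / (1 − e^(−kτ)) = 1 / (1 − 0.4455) = 1.803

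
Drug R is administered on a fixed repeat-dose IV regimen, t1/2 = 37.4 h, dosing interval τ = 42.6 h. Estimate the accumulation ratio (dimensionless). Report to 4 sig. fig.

1.832

k = ln2 / t½ = 0.693147 / 37.4 = 0.01853 h⁻¹
e^(−kτ) = e^(−0.01853 × 42.6) = 0.4541
Accumulation ratio R = 1 / (1 − e^(−kτ)) = 1 / (1 − 0.4541) = 1.832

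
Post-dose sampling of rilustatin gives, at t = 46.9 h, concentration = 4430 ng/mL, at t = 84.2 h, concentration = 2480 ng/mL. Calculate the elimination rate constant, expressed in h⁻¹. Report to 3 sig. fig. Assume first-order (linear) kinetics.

0.0156 h⁻¹

k = ln(C₁/C₂) / (t₂ − t₁) = ln(4430/2480) / (84.2 − 46.9)
  = 0.5801 / 37.30 = 0.01555 h⁻¹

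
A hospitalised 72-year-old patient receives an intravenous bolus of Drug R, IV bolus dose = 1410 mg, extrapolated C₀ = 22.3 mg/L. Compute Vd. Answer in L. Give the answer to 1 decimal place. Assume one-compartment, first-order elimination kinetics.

Vd = Dose / C₀ = 1410 / 22.3 = 63.23 L

63.2 L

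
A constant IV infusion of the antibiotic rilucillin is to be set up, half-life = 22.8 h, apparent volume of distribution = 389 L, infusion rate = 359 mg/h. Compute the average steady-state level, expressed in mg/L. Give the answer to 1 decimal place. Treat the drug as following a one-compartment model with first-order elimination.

30.4 mg/L

k = ln2 / t½ = 0.693147 / 22.8 = 0.03040 h⁻¹
CL = k × Vd = 0.03040 × 389 = 11.83 L/h
At steady state Css = R₀ / CL = 359 / 11.83 = 30.35 mg/L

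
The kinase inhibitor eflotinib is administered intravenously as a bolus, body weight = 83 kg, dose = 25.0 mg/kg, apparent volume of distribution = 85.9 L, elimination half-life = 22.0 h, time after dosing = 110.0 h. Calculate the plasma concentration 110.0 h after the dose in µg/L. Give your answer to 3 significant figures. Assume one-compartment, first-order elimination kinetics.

755 µg/L

Total dose = 25.0 × 83 = 2075 mg
C₀ = Dose / Vd = 2075 / 85.9 = 24.16 mg/L
k = ln2 / t½ = 0.693147 / 22.0 = 0.03151 h⁻¹
t / t½ = 110.0 / 22.0 = 5 half-lives
C = C₀ × (1/2)^5 = 24.16 × 0.03125 = 0.7550 mg/L
Convert: 0.7550 mg/L × 1000 = 755.0 µg/L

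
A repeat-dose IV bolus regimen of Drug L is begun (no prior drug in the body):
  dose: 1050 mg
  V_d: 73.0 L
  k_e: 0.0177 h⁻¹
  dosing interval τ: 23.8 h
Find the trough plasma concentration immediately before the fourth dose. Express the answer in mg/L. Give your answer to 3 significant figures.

C₀ per dose = Dose / Vd = 1050 / 73.0 = 14.38 mg/L
Fraction remaining after one interval: r = e^(−kτ) = e^(−0.01770 × 23.8) = 0.6562
Before dose 4, 3 doses have been given (aged 1τ, 2τ, 3τ).
C_trough = C₀ × (r + r² + … + r^3) = C₀ × r(1−r^3)/(1−r)
        = 14.38 × 0.6562 × (1 − 0.2826) / (1 − 0.6562) = 19.69 mg/L

19.7 mg/L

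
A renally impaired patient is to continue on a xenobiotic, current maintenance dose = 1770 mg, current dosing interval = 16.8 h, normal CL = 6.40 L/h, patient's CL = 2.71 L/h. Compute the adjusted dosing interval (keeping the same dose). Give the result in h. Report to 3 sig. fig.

To keep the same average steady-state level, dosing rate must scale with clearance.
CL ratio = 2.71 / 6.40 = 0.4234
New interval (same dose) = 16.8 / 0.4234 = 39.68 h

39.7 h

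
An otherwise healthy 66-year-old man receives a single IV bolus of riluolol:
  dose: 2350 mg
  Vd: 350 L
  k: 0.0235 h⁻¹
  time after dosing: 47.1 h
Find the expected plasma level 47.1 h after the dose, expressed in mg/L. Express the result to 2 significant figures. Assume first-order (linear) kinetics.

2.2 mg/L

C₀ = Dose / Vd = 2350 / 350 = 6.714 mg/L
C = C₀ · e^(−k·t) = 6.714 × e^(−0.02350 × 47.1)
  = 6.714 × 0.3306 = 2.220 mg/L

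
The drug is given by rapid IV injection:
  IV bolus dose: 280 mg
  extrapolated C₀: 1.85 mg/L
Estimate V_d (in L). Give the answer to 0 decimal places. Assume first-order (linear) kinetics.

Vd = Dose / C₀ = 280.0 / 1.85 = 151.4 L

151 L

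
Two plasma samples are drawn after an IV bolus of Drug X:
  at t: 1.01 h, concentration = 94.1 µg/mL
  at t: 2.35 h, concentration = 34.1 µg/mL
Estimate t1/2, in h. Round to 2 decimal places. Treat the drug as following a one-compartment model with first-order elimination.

0.92 h

k = ln(C₁/C₂) / (t₂ − t₁) = ln(94.1/34.1) / (2.35 − 1.01)
  = 1.015 / 1.340 = 0.7575 h⁻¹
t½ = ln2 / k = 0.693147 / 0.7575 = 0.9150 h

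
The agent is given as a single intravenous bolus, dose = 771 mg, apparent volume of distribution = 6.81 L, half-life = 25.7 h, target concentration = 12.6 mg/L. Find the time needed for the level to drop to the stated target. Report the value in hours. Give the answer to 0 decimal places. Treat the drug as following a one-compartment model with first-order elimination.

81 h

C₀ = Dose / Vd = 771.0 / 6.81 = 113.2 mg/L
k = ln2 / t½ = 0.693147 / 25.7 = 0.02697 h⁻¹
t = ln(C₀ / C) / k = ln(113.2 / 12.6) / 0.02697
  = ln(8.984) / 0.02697 = 2.195 / 0.02697 = 81.39 h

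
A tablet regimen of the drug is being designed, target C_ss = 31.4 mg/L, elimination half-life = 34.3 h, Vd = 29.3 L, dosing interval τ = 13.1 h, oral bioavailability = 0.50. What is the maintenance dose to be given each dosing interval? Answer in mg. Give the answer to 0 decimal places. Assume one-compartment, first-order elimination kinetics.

k = ln2 / t½ = 0.693147 / 34.3 = 0.02021 h⁻¹
CL = k × Vd = 0.02021 × 29.3 = 0.5922 L/h
At steady state, F × (Dose/τ) = Css × CL.
Dose = Css × CL × τ / F = 31.4 × 0.5922 × 13.1 / 0.50 = 487.2 mg

487 mg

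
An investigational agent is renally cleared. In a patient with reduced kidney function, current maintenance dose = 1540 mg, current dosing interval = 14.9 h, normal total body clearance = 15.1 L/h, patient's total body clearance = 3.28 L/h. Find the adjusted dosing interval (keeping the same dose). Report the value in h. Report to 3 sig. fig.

68.6 h

To keep the same average steady-state level, dosing rate must scale with clearance.
CL ratio = 3.28 / 15.1 = 0.2172
New interval (same dose) = 14.9 / 0.2172 = 68.60 h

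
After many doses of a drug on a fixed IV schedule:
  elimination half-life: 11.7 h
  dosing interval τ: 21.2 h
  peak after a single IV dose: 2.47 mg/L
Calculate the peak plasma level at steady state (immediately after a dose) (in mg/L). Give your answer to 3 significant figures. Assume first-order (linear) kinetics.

3.45 mg/L

k = ln2 / t½ = 0.693147 / 11.7 = 0.05924 h⁻¹
e^(−kτ) = e^(−0.05924 × 21.2) = 0.2848
Accumulation ratio R = 1 / (1 − e^(−kτ)) = 1 / (1 − 0.2848) = 1.398
Steady-state peak = C₀ × R = 2.47 × 1.398 = 3.453 mg/L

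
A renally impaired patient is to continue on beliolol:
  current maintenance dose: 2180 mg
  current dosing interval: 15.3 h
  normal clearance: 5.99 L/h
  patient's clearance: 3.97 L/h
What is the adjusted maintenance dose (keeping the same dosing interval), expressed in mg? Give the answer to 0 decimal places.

To keep the same average steady-state level, dosing rate must scale with clearance.
CL ratio = 3.97 / 5.99 = 0.6628
New dose (same interval) = 2180 × 0.6628 = 1445 mg

1445 mg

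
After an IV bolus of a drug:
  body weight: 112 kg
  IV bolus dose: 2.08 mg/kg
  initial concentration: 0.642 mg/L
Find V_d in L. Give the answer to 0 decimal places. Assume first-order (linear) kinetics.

Dose = 2.08 × 112 = 233.0 mg
Vd = Dose / C₀ = 233.0 / 0.642 = 362.9 L

363 L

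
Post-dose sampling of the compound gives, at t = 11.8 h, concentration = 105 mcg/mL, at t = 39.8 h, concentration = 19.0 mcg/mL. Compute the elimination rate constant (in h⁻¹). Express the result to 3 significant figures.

0.0611 h⁻¹

k = ln(C₁/C₂) / (t₂ − t₁) = ln(105/19.0) / (39.8 − 11.8)
  = 1.710 / 28.00 = 0.06107 h⁻¹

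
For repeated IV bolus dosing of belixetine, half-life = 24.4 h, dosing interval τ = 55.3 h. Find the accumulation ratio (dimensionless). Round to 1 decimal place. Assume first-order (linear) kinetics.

k = ln2 / t½ = 0.693147 / 24.4 = 0.02841 h⁻¹
e^(−kτ) = e^(−0.02841 × 55.3) = 0.2078
Accumulation ratio R = 1 / (1 − e^(−kτ)) = 1 / (1 − 0.2078) = 1.262

1.3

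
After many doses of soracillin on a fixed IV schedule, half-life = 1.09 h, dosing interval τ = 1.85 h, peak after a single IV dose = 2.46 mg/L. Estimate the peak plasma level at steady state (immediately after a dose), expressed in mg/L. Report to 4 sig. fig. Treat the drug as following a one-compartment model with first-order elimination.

k = ln2 / t½ = 0.693147 / 1.09 = 0.6359 h⁻¹
e^(−kτ) = e^(−0.6359 × 1.85) = 0.3084
Accumulation ratio R = 1 / (1 − e^(−kτ)) = 1 / (1 − 0.3084) = 1.446
Steady-state peak = C₀ × R = 2.46 × 1.446 = 3.557 mg/L

3.557 mg/L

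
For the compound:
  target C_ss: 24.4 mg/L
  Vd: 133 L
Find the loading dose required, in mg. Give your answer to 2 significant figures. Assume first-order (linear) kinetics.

LD = Css × Vd = 24.4 × 133 = 3245 mg

3200 mg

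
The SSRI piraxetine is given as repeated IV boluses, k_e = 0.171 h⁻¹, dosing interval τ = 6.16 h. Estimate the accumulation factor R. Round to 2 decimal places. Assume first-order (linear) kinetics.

1.54

e^(−kτ) = e^(−0.1710 × 6.16) = 0.3488
Accumulation ratio R = 1 / (1 − e^(−kτ)) = 1 / (1 − 0.3488) = 1.536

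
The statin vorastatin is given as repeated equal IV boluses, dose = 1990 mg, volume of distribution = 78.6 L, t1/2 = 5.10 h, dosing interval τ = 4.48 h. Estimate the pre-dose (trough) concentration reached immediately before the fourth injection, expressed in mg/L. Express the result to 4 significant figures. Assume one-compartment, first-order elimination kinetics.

C₀ per dose = Dose / Vd = 1990 / 78.6 = 25.32 mg/L
k = ln2 / t½ = 0.693147 / 5.10 = 0.1359 h⁻¹
Fraction remaining after one interval: r = e^(−kτ) = e^(−0.1359 × 4.48) = 0.5440
Before dose 4, 3 doses have been given (aged 1τ, 2τ, 3τ).
C_trough = C₀ × (r + r² + … + r^3) = C₀ × r(1−r^3)/(1−r)
        = 25.32 × 0.5440 × (1 − 0.1610) / (1 − 0.5440) = 25.34 mg/L

25.34 mg/L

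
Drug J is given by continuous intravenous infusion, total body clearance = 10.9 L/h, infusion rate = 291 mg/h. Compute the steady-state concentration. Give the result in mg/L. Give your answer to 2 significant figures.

27 mg/L

At steady state Css = R₀ / CL = 291 / 10.90 = 26.70 mg/L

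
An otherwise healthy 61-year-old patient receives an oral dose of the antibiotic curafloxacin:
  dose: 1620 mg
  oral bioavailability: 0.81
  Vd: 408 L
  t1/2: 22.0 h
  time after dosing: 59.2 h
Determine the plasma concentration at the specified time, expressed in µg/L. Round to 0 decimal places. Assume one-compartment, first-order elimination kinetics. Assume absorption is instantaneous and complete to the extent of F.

498 µg/L

Amount reaching circulation = F × Dose = 0.81 × 1620 = 1312 mg
C₀ = F·Dose / Vd = 1312 / 408 = 3.216 mg/L
k = ln2 / t½ = 0.693147 / 22.0 = 0.03151 h⁻¹
C = C₀ · e^(−k·t) = 3.216 × e^(−0.03151 × 59.2)
  = 3.216 × 0.1548 = 0.4978 mg/L
Convert: 0.4978 mg/L × 1000 = 497.8 µg/L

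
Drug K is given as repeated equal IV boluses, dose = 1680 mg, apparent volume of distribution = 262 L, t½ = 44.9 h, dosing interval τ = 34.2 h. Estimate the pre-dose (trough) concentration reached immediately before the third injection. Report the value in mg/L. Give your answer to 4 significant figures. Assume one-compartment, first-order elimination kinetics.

C₀ per dose = Dose / Vd = 1680 / 262 = 6.412 mg/L
k = ln2 / t½ = 0.693147 / 44.9 = 0.01544 h⁻¹
Fraction remaining after one interval: r = e^(−kτ) = e^(−0.01544 × 34.2) = 0.5898
Before dose 3, 2 doses have been given (aged 1τ, 2τ).
C_trough = C₀ × (r + r²) = 6.412 × (0.5898 + 0.3479) = 6.013 mg/L

6.013 mg/L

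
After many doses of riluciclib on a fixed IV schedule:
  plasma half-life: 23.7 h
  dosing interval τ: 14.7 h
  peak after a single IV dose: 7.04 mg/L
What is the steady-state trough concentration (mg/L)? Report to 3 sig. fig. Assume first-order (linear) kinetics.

k = ln2 / t½ = 0.693147 / 23.7 = 0.02925 h⁻¹
e^(−kτ) = e^(−0.02925 × 14.7) = 0.6505
Accumulation ratio R = 1 / (1 − e^(−kτ)) = 1 / (1 − 0.6505) = 2.861
Steady-state trough = C₀ × R × e^(−kτ) = 7.04 × 2.861 × 0.6505 = 13.10 mg/L

13.1 mg/L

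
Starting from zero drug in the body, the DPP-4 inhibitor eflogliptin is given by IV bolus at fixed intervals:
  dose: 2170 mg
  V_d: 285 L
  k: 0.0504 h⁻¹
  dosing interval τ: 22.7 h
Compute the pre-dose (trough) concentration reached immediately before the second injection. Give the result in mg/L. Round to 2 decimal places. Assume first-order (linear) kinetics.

2.43 mg/L

C₀ per dose = Dose / Vd = 2170 / 285 = 7.614 mg/L
Fraction remaining after one interval: r = e^(−kτ) = e^(−0.05040 × 22.7) = 0.3185
Before dose 2, 1 dose has been given (aged 1τ).
C_trough = C₀ × r = 7.614 × 0.3185 = 2.425 mg/L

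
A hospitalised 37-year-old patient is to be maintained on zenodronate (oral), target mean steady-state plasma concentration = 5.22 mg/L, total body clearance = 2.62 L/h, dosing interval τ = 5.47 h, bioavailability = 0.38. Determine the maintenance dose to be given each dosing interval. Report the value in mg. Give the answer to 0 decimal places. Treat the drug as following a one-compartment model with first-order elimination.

At steady state, F × (Dose/τ) = Css × CL.
Dose = Css × CL × τ / F = 5.22 × 2.620 × 5.47 / 0.38 = 196.9 mg

197 mg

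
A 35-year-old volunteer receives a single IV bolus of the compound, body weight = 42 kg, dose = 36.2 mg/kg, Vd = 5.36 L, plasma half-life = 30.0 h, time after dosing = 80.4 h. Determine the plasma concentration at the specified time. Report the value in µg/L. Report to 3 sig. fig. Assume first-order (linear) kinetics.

Total dose = 36.2 × 42 = 1520 mg
C₀ = Dose / Vd = 1520 / 5.36 = 283.6 mg/L
k = ln2 / t½ = 0.693147 / 30.0 = 0.02310 h⁻¹
C = C₀ · e^(−k·t) = 283.6 × e^(−0.02310 × 80.4)
  = 283.6 × 0.1561 = 44.27 mg/L
Convert: 44.27 mg/L × 1000 = 44270 µg/L

44300 µg/L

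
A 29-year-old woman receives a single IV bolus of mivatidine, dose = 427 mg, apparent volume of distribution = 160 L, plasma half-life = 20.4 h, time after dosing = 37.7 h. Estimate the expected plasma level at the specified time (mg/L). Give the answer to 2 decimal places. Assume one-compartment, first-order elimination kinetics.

C₀ = Dose / Vd = 427.0 / 160 = 2.669 mg/L
k = ln2 / t½ = 0.693147 / 20.4 = 0.03398 h⁻¹
C = C₀ · e^(−k·t) = 2.669 × e^(−0.03398 × 37.7)
  = 2.669 × 0.2777 = 0.7412 mg/L

0.74 mg/L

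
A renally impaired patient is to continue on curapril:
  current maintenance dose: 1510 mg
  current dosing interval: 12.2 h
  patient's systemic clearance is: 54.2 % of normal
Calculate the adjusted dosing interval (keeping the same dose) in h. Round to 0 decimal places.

23 h

To keep the same average steady-state level, dosing rate must scale with clearance.
CL ratio = 54.2 / 100 = 0.5420
New interval (same dose) = 12.2 / 0.5420 = 22.51 h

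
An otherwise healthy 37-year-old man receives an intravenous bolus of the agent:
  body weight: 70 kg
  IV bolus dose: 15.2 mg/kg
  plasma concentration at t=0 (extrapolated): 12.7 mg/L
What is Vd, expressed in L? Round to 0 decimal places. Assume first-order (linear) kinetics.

84 L

Dose = 15.2 × 70 = 1064 mg
Vd = Dose / C₀ = 1064 / 12.7 = 83.78 L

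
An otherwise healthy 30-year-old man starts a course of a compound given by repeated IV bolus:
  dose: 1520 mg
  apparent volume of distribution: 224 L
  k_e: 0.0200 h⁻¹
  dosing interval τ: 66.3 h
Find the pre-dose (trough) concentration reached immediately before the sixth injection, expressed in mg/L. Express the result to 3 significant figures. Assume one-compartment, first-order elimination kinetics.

2.45 mg/L

C₀ per dose = Dose / Vd = 1520 / 224 = 6.786 mg/L
Fraction remaining after one interval: r = e^(−kτ) = e^(−0.02000 × 66.3) = 0.2655
Before dose 6, 5 doses have been given (aged 1τ, 2τ, 3τ, 4τ, 5τ).
C_trough = C₀ × (r + r² + … + r^5) = C₀ × r(1−r^5)/(1−r)
        = 6.786 × 0.2655 × (1 − 0.001319) / (1 − 0.2655) = 2.450 mg/L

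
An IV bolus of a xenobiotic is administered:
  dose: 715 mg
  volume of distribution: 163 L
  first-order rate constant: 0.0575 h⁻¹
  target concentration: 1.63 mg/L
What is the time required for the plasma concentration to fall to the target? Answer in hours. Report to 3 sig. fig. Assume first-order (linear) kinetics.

C₀ = Dose / Vd = 715.0 / 163 = 4.387 mg/L
t = ln(C₀ / C) / k = ln(4.387 / 1.63) / 0.05750
  = ln(2.691) / 0.05750 = 0.9899 / 0.05750 = 17.22 h

17.2 h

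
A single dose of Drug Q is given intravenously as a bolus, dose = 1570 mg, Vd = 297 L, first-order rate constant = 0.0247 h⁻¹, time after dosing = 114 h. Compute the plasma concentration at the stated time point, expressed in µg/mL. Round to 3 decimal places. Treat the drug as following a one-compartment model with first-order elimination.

C₀ = Dose / Vd = 1570 / 297 = 5.286 mg/L
C = C₀ · e^(−k·t) = 5.286 × e^(−0.02470 × 114)
  = 5.286 × 0.05986 = 0.3164 mg/L
(0.3164 mg/L = 0.3164 µg/mL)

0.316 µg/mL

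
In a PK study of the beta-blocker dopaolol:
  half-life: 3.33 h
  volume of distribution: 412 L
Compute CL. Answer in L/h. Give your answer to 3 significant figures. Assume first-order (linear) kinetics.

k = ln2 / t½ = 0.693147 / 3.33 = 0.2082 h⁻¹
CL = k × Vd = 0.2082 × 412 = 85.78 L/h

85.8 L/h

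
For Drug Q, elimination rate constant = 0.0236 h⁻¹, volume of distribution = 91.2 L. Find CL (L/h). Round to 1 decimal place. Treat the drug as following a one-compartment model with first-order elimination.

2.2 L/h

CL = k × Vd = 0.0236 × 91.2 = 2.152 L/h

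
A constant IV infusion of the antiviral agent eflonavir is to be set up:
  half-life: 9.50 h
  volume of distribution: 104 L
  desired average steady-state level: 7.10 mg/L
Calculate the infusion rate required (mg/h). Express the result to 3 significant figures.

k = ln2 / t½ = 0.693147 / 9.50 = 0.07296 h⁻¹
CL = k × Vd = 0.07296 × 104 = 7.588 L/h
At steady state, infusion rate R₀ = Css × CL = 7.10 × 7.588 = 53.87 mg/h

53.9 mg/h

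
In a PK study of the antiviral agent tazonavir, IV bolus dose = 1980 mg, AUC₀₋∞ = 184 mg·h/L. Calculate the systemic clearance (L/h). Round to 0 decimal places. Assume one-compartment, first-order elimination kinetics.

CL = Dose / AUC = 1980 / 184 = 10.76 L/h

11 L/h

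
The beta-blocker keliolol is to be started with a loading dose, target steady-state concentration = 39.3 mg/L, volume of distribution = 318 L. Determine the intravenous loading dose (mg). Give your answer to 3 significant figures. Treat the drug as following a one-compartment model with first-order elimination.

LD = Css × Vd = 39.3 × 318 = 12500 mg

12500 mg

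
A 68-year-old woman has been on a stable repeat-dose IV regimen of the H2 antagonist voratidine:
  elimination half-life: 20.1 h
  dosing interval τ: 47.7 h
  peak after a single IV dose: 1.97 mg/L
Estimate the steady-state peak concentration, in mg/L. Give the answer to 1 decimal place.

k = ln2 / t½ = 0.693147 / 20.1 = 0.03448 h⁻¹
e^(−kτ) = e^(−0.03448 × 47.7) = 0.1931
Accumulation ratio R = 1 / (1 − e^(−kτ)) = 1 / (1 − 0.1931) = 1.239
Steady-state peak = C₀ × R = 1.97 × 1.239 = 2.441 mg/L

2.4 mg/L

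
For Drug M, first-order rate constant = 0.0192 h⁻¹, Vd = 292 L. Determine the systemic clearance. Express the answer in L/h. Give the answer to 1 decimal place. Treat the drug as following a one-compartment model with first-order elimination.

CL = k × Vd = 0.0192 × 292 = 5.606 L/h

5.6 L/h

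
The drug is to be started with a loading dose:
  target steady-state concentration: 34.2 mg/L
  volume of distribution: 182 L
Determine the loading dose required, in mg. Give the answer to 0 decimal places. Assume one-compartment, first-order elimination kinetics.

LD = Css × Vd = 34.2 × 182 = 6224 mg

6224 mg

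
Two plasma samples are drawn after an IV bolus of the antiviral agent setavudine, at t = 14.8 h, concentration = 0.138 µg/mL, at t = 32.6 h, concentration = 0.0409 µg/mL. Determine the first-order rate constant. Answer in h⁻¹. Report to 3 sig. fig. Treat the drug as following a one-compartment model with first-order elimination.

k = ln(C₁/C₂) / (t₂ − t₁) = ln(0.138/0.0409) / (32.6 − 14.8)
  = 1.216 / 17.80 = 0.06831 h⁻¹

0.0683 h⁻¹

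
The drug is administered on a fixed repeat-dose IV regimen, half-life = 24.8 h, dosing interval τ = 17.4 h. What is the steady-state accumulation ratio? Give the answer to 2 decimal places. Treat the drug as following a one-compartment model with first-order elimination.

2.60

k = ln2 / t½ = 0.693147 / 24.8 = 0.02795 h⁻¹
e^(−kτ) = e^(−0.02795 × 17.4) = 0.6149
Accumulation ratio R = 1 / (1 − e^(−kτ)) = 1 / (1 − 0.6149) = 2.597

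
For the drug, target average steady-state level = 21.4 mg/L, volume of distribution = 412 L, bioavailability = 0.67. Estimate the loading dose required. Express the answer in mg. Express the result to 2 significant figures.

LD = Css × Vd / F = 21.4 × 412 / 0.67 = 13160 mg

13000 mg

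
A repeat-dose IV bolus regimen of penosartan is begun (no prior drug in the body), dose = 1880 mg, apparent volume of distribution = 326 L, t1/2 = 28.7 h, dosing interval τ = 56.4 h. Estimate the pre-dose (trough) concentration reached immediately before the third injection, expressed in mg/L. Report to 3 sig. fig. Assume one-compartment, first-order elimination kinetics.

C₀ per dose = Dose / Vd = 1880 / 326 = 5.767 mg/L
k = ln2 / t½ = 0.693147 / 28.7 = 0.02415 h⁻¹
Fraction remaining after one interval: r = e^(−kτ) = e^(−0.02415 × 56.4) = 0.2561
Before dose 3, 2 doses have been given (aged 1τ, 2τ).
C_trough = C₀ × (r + r²) = 5.767 × (0.2561 + 0.06559) = 1.855 mg/L

1.86 mg/L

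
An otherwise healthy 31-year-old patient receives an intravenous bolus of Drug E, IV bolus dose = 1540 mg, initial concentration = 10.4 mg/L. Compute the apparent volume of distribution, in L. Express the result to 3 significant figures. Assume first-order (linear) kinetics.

Vd = Dose / C₀ = 1540 / 10.4 = 148.1 L

148 L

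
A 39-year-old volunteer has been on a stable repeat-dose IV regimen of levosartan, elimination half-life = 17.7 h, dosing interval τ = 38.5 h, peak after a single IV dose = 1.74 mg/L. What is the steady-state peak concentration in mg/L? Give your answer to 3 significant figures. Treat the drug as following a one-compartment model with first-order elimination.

2.23 mg/L

k = ln2 / t½ = 0.693147 / 17.7 = 0.03916 h⁻¹
e^(−kτ) = e^(−0.03916 × 38.5) = 0.2214
Accumulation ratio R = 1 / (1 − e^(−kτ)) = 1 / (1 − 0.2214) = 1.284
Steady-state peak = C₀ × R = 1.74 × 1.284 = 2.234 mg/L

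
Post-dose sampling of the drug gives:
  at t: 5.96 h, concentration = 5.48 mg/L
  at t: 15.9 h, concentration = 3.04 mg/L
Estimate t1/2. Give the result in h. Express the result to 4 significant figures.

11.69 h

k = ln(C₁/C₂) / (t₂ − t₁) = ln(5.48/3.04) / (15.9 − 5.96)
  = 0.5892 / 9.940 = 0.05928 h⁻¹
t½ = ln2 / k = 0.693147 / 0.05928 = 11.69 h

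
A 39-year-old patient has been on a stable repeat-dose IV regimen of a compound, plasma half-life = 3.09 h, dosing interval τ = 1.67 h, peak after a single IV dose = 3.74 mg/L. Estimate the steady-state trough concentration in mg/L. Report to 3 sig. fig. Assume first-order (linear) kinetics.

8.23 mg/L

k = ln2 / t½ = 0.693147 / 3.09 = 0.2243 h⁻¹
e^(−kτ) = e^(−0.2243 × 1.67) = 0.6876
Accumulation ratio R = 1 / (1 − e^(−kτ)) = 1 / (1 − 0.6876) = 3.201
Steady-state trough = C₀ × R × e^(−kτ) = 3.74 × 3.201 × 0.6876 = 8.232 mg/L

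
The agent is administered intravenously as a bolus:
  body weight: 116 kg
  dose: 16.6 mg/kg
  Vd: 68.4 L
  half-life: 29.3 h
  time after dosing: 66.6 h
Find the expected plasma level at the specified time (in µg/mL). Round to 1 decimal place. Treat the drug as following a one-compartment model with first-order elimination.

Total dose = 16.6 × 116 = 1926 mg
C₀ = Dose / Vd = 1926 / 68.4 = 28.16 mg/L
k = ln2 / t½ = 0.693147 / 29.3 = 0.02366 h⁻¹
C = C₀ · e^(−k·t) = 28.16 × e^(−0.02366 × 66.6)
  = 28.16 × 0.2069 = 5.826 mg/L
(5.826 mg/L = 5.826 µg/mL)

5.8 µg/mL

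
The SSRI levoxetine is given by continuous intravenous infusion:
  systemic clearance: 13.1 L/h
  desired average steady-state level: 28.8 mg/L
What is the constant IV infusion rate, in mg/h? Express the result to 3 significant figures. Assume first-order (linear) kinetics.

377 mg/h

At steady state, infusion rate R₀ = Css × CL = 28.8 × 13.10 = 377.3 mg/h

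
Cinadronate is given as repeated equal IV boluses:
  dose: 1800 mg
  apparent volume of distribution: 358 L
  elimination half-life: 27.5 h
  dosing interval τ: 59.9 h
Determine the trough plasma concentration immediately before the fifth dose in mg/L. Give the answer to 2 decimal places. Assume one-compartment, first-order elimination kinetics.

1.42 mg/L

C₀ per dose = Dose / Vd = 1800 / 358 = 5.028 mg/L
k = ln2 / t½ = 0.693147 / 27.5 = 0.02521 h⁻¹
Fraction remaining after one interval: r = e^(−kτ) = e^(−0.02521 × 59.9) = 0.2209
Before dose 5, 4 doses have been given (aged 1τ, 2τ, 3τ, 4τ).
C_trough = C₀ × (r + r² + … + r^4) = C₀ × r(1−r^4)/(1−r)
        = 5.028 × 0.2209 × (1 − 0.002381) / (1 − 0.2209) = 1.422 mg/L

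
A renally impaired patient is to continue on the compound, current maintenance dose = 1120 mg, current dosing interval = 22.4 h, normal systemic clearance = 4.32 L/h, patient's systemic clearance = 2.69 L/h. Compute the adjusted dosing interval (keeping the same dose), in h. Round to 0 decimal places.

36 h

To keep the same average steady-state level, dosing rate must scale with clearance.
CL ratio = 2.69 / 4.32 = 0.6227
New interval (same dose) = 22.4 / 0.6227 = 35.97 h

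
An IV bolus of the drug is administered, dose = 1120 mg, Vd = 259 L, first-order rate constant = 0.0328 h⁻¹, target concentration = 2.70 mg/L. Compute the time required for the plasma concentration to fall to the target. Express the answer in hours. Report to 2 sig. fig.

C₀ = Dose / Vd = 1120 / 259 = 4.324 mg/L
t = ln(C₀ / C) / k = ln(4.324 / 2.70) / 0.03280
  = ln(1.601) / 0.03280 = 0.4706 / 0.03280 = 14.35 h

14 h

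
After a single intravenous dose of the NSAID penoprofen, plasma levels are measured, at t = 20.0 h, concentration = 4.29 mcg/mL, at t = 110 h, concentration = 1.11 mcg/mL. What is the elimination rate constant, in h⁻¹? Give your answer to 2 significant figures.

0.015 h⁻¹

k = ln(C₁/C₂) / (t₂ − t₁) = ln(4.29/1.11) / (110 − 20.0)
  = 1.352 / 90.00 = 0.01502 h⁻¹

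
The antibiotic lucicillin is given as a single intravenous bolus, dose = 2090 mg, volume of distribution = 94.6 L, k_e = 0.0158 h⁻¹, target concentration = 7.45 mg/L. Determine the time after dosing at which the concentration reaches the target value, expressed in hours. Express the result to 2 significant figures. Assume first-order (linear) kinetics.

69 h

C₀ = Dose / Vd = 2090 / 94.6 = 22.09 mg/L
t = ln(C₀ / C) / k = ln(22.09 / 7.45) / 0.01580
  = ln(2.965) / 0.01580 = 1.087 / 0.01580 = 68.80 h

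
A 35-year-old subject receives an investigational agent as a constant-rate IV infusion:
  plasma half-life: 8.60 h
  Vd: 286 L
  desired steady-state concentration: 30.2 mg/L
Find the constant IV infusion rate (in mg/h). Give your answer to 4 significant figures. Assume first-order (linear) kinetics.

696.1 mg/h

k = ln2 / t½ = 0.693147 / 8.60 = 0.08060 h⁻¹
CL = k × Vd = 0.08060 × 286 = 23.05 L/h
At steady state, infusion rate R₀ = Css × CL = 30.2 × 23.05 = 696.1 mg/h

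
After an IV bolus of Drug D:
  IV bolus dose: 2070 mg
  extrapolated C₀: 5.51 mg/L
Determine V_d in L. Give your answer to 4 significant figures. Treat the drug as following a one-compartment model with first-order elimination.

375.7 L

Vd = Dose / C₀ = 2070 / 5.51 = 375.7 L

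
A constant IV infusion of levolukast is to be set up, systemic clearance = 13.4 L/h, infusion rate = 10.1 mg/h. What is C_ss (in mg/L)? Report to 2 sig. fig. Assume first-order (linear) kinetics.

0.75 mg/L

At steady state Css = R₀ / CL = 10.1 / 13.40 = 0.7537 mg/L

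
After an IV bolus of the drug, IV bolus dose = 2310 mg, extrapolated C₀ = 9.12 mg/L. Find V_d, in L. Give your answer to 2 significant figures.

250 L

Vd = Dose / C₀ = 2310 / 9.12 = 253.3 L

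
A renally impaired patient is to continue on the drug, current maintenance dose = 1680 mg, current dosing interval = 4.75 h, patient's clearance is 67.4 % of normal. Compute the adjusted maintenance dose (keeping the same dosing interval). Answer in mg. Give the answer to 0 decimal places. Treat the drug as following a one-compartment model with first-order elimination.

1132 mg

To keep the same average steady-state level, dosing rate must scale with clearance.
CL ratio = 67.4 / 100 = 0.6740
New dose (same interval) = 1680 × 0.6740 = 1132 mg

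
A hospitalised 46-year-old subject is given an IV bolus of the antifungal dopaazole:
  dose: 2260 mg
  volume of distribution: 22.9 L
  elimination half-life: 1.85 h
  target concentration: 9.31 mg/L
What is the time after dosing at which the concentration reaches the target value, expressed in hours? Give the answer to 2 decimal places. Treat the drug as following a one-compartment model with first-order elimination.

C₀ = Dose / Vd = 2260 / 22.9 = 98.69 mg/L
k = ln2 / t½ = 0.693147 / 1.85 = 0.3747 h⁻¹
t = ln(C₀ / C) / k = ln(98.69 / 9.31) / 0.3747
  = ln(10.60) / 0.3747 = 2.361 / 0.3747 = 6.301 h

6.30 h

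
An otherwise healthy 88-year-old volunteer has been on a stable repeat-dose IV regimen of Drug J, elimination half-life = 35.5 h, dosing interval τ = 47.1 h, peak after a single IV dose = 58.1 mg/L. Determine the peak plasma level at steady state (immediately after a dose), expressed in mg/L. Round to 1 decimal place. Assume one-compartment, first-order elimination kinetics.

96.6 mg/L

k = ln2 / t½ = 0.693147 / 35.5 = 0.01953 h⁻¹
e^(−kτ) = e^(−0.01953 × 47.1) = 0.3986
Accumulation ratio R = 1 / (1 − e^(−kτ)) = 1 / (1 − 0.3986) = 1.663
Steady-state peak = C₀ × R = 58.1 × 1.663 = 96.62 mg/L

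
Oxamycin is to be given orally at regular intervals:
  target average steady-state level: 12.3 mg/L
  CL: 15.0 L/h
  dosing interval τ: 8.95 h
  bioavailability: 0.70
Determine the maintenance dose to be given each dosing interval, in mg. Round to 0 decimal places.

2359 mg

At steady state, F × (Dose/τ) = Css × CL.
Dose = Css × CL × τ / F = 12.3 × 15.00 × 8.95 / 0.70 = 2359 mg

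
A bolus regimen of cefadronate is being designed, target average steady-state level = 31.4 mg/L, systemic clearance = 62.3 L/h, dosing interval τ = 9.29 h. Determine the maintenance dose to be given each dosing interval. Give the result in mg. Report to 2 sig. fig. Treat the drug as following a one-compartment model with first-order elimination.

At steady state, Dose/τ = Css × CL.
Dose = Css × CL × τ = 31.4 × 62.30 × 9.29 = 18170 mg

18000 mg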